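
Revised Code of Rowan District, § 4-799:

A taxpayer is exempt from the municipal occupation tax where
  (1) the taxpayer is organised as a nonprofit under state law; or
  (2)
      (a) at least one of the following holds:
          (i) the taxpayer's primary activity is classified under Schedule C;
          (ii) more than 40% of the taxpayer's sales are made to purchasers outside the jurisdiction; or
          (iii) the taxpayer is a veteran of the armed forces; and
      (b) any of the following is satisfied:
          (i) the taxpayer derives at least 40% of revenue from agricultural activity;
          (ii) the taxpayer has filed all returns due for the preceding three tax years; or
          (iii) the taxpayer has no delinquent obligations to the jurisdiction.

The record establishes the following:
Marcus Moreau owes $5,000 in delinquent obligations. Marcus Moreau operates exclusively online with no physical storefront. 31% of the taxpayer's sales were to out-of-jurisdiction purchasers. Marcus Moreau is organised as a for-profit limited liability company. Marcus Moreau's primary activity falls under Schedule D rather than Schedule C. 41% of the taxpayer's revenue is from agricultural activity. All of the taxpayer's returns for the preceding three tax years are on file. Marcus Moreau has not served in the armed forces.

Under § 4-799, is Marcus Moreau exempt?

(1) nonprofit — fails.
(i) Schedule C activity — not satisfied.
(ii) >40% out-of-jur. sales — not satisfied.
(iii) veteran — not met.
So (a) is not satisfied (F OR F OR F).
(i) ≥40% agricultural — holds.
(ii) returns current — satisfied.
(iii) no delinquency — not satisfied.
(b) = T OR T OR F = true.
(2): F AND T → false.
Overall: F OR F → false.

No — not exempt.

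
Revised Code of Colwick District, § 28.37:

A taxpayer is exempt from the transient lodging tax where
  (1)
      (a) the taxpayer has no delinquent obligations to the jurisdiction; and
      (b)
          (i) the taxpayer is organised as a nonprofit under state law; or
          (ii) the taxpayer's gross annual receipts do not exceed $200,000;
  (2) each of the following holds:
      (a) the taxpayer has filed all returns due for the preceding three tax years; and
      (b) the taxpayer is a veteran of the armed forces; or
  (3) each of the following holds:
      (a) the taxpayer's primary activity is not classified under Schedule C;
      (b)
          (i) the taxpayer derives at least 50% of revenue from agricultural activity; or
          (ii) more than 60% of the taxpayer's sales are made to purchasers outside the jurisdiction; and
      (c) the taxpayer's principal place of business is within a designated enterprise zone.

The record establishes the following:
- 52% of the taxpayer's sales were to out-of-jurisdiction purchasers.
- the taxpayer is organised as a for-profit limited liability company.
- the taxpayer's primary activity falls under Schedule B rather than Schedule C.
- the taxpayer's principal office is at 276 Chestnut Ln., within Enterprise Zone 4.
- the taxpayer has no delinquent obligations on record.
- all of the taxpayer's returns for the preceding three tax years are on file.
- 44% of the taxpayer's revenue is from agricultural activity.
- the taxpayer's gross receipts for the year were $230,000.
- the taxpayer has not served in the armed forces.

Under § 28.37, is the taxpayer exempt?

No — not exempt.

(a) no delinquency — met.
(i) nonprofit — not satisfied.
(ii) receipts ≤ $200,000 — not met.
So (b) is not satisfied (F OR F).
(1): T AND F → false.
(a) returns current — holds.
(b) veteran — not satisfied.
(2) = T AND F = false.
(a) not (Schedule C activity) — holds.
(i) ≥50% agricultural — not met.
(ii) >60% out-of-jur. sales — not met.
(b) = F OR F = false.
(c) in enterprise zone — holds.
So (3) is not satisfied (T AND F AND T).
Overall = F OR F OR F = false.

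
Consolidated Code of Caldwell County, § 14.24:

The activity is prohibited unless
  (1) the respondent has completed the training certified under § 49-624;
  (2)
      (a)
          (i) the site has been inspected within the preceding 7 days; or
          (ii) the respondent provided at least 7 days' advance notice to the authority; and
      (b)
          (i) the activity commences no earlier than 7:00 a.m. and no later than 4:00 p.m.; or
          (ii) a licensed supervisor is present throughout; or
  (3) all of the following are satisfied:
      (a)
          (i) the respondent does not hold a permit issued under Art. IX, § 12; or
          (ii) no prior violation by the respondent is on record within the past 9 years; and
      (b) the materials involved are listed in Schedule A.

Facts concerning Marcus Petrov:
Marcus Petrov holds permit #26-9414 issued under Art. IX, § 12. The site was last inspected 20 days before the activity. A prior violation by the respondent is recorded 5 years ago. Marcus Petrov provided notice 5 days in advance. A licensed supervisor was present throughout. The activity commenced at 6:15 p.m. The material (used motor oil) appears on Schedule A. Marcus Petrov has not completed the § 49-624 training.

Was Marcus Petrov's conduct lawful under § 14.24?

(1) training certified — not met.
(i) site inspected — fails.
(ii) ≥7 days' notice — not satisfied.
(a) = F OR F = false.
(i) start within hours — not satisfied.
(ii) supervisor present — holds.
(b): F OR T → true.
(2): F AND T → false.
(i) not (holds permit) — fails.
(ii) no prior violation — not satisfied.
So (a) is not satisfied (F OR F).
(b) Schedule A material — met.
(3): F AND T → false.
Overall = F OR F OR F = false.

No — unlawful.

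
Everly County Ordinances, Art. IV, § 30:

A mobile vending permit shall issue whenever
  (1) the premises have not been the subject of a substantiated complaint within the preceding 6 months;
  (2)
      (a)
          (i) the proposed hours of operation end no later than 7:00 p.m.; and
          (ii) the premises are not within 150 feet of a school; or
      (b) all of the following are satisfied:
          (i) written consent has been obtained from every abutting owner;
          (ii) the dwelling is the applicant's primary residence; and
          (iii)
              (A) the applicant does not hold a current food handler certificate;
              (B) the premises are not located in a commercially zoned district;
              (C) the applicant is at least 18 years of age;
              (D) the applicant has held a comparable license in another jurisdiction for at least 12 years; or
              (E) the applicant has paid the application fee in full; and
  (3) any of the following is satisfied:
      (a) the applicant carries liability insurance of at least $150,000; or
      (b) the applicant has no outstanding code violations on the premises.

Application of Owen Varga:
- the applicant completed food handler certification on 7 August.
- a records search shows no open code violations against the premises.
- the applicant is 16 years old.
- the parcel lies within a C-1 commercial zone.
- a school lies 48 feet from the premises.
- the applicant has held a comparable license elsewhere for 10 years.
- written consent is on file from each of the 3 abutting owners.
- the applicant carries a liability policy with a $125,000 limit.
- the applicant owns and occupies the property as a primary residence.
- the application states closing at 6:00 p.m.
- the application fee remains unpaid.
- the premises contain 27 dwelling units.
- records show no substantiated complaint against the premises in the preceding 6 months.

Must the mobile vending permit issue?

(1) no complaint in 6 mo. — holds.
(i) closes by 7 p.m. — satisfied.
(ii) ≥150 ft from school — not met.
So (a) is not satisfied (T AND F).
(i) all abutters consent — holds.
(ii) primary residence — met.
(A) not (food handler cert.) — not satisfied.
(B) not (commercially zoned) — fails.
(C) age ≥ 18 — not satisfied.
(D) prior license ≥ 12 yr — fails.
(E) fee paid — not met.
So (iii) is not satisfied (F OR F OR F OR F OR F).
(b) = T AND T AND F = false.
(2): F OR F → false.
(a) insurance ≥ $150,000 — not met.
(b) no code violations — met.
(3) = F OR T = true.
So Overall is not satisfied (T AND F AND T).

No — denied.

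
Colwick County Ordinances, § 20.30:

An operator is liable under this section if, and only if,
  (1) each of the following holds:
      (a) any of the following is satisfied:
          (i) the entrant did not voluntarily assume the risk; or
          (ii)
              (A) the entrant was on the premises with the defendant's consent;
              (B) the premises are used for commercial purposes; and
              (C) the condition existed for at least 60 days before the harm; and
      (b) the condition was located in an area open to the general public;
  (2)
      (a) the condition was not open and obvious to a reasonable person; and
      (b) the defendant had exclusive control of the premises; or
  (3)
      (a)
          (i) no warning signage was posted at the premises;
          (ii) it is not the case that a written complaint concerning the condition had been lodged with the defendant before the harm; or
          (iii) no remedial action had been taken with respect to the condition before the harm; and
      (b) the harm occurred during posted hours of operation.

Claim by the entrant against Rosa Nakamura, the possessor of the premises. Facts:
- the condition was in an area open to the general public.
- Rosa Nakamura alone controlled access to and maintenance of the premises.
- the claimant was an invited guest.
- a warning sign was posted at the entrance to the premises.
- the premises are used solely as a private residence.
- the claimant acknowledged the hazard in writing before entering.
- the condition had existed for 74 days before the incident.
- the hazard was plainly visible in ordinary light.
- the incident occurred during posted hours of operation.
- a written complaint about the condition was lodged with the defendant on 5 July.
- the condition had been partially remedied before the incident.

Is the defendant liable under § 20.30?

(i) no assumed risk — fails.
(A) consent to enter — holds.
(B) commercial use — not satisfied.
(C) condition ≥60 days old — met.
(ii) = T AND F AND T = false.
(a): F OR F → false.
(b) public area — holds.
So (1) is not satisfied (F AND T).
(a) not open/obvious — not satisfied.
(b) exclusive control — satisfied.
So (2) is not satisfied (F AND T).
(i) no signage posted — fails.
(ii) not (complaint lodged) — not satisfied.
(iii) no remedial action — fails.
(a): F OR F OR F → false.
(b) during posted hours — met.
(3) = F AND T = false.
Overall = F OR F OR F = false.

No — not liable.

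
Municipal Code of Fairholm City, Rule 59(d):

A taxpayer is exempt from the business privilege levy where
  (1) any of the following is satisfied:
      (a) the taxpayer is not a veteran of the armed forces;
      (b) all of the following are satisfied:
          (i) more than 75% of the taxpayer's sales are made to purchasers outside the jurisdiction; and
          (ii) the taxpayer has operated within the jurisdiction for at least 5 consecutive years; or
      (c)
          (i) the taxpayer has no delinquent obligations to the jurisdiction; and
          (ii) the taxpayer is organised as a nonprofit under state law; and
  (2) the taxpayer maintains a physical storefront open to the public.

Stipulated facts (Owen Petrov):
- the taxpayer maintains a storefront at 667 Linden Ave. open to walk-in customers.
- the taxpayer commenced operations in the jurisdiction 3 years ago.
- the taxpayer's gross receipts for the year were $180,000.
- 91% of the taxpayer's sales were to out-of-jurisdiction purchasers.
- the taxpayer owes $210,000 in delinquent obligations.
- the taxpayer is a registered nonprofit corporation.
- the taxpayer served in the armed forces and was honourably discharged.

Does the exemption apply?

(a) not (veteran) — fails.
(i) >75% out-of-jur. sales — met.
(ii) ≥ 5 yrs in jurisdiction — not satisfied.
(b): T AND F → false.
(i) no delinquency — not satisfied.
(ii) nonprofit — holds.
(c) = F AND T = false.
So (1) is not satisfied (F OR F OR F).
(2) has storefront — met.
Overall = F AND T = false.

No — not exempt.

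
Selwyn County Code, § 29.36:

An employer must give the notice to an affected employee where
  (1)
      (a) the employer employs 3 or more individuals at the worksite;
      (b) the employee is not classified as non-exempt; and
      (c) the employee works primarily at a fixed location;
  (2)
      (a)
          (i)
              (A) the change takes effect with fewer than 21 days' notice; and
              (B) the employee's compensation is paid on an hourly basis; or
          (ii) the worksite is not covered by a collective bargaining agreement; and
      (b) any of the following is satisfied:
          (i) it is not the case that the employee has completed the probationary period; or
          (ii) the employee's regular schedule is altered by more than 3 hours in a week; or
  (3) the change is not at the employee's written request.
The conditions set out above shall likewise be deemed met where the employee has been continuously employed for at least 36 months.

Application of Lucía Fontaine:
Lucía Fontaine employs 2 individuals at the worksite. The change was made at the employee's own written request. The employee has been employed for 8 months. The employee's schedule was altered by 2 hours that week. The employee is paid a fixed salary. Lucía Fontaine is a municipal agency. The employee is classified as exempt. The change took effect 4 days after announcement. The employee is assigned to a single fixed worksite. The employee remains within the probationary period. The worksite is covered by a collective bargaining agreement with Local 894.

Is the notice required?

No — not required.

(a) ≥ 3 at site — not met.
(b) not (non-exempt) — satisfied.
(c) fixed location — satisfied.
(1): F AND T AND T → false.
(A) < 21 days' notice — holds.
(B) hourly-paid — not met.
(i): T AND F → false.
(ii) no CBA — not met.
(a) = F OR F = false.
(i) not (past probation) — met.
(ii) schedule shift > 3h — fails.
(b) = T OR F = true.
So (2) is not satisfied (F AND T).
(3) not employee-requested — not met.
So Overall is not satisfied (F OR F OR F).
Exception (tenure ≥ 36 mo.) — not satisfied.
Result: main false OR exception false → false.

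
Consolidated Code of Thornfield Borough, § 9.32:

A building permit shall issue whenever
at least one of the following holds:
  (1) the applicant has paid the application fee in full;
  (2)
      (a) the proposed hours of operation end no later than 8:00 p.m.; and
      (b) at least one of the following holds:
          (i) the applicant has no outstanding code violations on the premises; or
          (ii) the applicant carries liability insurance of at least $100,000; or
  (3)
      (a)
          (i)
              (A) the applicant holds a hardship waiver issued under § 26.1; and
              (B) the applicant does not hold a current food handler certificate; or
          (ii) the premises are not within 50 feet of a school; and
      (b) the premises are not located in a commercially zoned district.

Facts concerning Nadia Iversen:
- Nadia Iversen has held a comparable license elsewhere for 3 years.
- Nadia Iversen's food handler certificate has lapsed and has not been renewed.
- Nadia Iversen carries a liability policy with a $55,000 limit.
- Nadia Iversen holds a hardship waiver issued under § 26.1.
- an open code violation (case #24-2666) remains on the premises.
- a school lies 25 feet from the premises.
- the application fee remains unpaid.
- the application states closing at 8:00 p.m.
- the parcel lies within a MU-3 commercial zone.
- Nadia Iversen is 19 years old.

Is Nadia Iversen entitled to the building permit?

No — denied.

(1) fee paid — not satisfied.
(a) closes by 8 p.m. — holds.
(i) no code violations — not satisfied.
(ii) insurance ≥ $100,000 — fails.
So (b) is not satisfied (F OR F).
(2) = T AND F = false.
(A) hardship waiver — satisfied.
(B) not (food handler cert.) — holds.
(i): T AND T → true.
(ii) ≥50 ft from school — not met.
(a) = T OR F = true.
(b) not (commercially zoned) — not satisfied.
(3): T AND F → false.
Overall = F OR F OR F = false.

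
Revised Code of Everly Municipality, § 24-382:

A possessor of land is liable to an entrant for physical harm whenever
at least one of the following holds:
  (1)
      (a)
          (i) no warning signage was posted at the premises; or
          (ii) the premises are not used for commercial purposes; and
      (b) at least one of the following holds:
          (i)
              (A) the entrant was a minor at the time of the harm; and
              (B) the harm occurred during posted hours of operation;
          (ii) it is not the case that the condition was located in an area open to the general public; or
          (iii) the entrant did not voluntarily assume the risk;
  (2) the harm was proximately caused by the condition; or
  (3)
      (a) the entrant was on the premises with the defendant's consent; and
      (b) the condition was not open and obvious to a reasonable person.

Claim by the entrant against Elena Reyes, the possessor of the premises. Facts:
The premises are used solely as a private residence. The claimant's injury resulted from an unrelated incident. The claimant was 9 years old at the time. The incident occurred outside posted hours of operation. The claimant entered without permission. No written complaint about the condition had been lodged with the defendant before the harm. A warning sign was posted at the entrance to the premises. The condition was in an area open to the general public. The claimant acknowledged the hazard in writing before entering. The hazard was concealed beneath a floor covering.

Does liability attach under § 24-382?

No — not liable.

(i) no signage posted — not satisfied.
(ii) not (commercial use) — met.
(a) = F OR T = true.
(A) entrant a minor — holds.
(B) during posted hours — not met.
So (i) is not satisfied (T AND F).
(ii) not (public area) — not met.
(iii) no assumed risk — not satisfied.
So (b) is not satisfied (F OR F OR F).
(1) = T AND F = false.
(2) proximate cause — not satisfied.
(a) consent to enter — not satisfied.
(b) not open/obvious — met.
(3) = F AND T = false.
So Overall is not satisfied (F OR F OR F).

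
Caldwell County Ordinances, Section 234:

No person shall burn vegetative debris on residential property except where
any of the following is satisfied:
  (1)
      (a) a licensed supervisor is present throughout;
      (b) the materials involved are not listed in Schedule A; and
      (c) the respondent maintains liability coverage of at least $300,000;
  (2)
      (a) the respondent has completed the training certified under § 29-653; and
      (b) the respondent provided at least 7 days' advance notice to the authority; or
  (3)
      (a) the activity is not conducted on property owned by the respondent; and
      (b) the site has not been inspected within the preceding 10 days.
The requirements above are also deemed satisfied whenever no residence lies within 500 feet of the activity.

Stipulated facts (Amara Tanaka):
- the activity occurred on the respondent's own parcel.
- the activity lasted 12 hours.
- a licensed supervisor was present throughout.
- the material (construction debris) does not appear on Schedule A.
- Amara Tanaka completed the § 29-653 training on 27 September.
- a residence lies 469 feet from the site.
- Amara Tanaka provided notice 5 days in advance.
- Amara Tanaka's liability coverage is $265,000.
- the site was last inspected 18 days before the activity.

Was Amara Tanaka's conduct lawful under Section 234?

(a) supervisor present — holds.
(b) not (Schedule A material) — met.
(c) coverage ≥ $300,000 — not met.
(1): T AND T AND F → false.
(a) training certified — holds.
(b) ≥7 days' notice — not satisfied.
(2): T AND F → false.
(a) not (own property) — not met.
(b) not (site inspected) — satisfied.
(3): F AND T → false.
Overall = F OR F OR F = false.
Exception (no residence in 500 ft) — not satisfied.
Result: main false OR exception false → false.

No — unlawful.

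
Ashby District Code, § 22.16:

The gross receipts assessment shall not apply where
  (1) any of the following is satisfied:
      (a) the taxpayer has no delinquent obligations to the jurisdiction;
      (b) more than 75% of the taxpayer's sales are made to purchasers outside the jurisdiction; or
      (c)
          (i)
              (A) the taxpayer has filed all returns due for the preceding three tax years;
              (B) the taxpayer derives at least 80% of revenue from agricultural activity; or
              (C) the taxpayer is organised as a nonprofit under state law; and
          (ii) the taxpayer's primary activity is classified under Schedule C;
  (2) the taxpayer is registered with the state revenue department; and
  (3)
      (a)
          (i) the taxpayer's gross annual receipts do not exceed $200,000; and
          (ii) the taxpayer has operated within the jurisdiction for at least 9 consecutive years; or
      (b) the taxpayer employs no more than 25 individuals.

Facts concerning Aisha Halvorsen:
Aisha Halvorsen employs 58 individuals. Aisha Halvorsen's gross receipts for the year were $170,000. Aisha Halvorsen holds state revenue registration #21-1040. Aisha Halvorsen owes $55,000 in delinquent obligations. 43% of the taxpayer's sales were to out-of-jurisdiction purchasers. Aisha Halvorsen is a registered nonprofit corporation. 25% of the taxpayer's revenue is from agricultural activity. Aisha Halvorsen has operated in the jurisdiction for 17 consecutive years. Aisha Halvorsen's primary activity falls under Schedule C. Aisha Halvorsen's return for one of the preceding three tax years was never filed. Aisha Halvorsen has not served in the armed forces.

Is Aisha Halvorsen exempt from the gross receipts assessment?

Yes — exempt.

(a) no delinquency — fails.
(b) >75% out-of-jur. sales — not satisfied.
(A) returns current — not satisfied.
(B) ≥80% agricultural — fails.
(C) nonprofit — met.
(i): F OR F OR T → true.
(ii) Schedule C activity — holds.
(c): T AND T → true.
(1): F OR F OR T → true.
(2) state-registered — holds.
(i) receipts ≤ $200,000 — satisfied.
(ii) ≥ 9 yrs in jurisdiction — met.
So (a) is satisfied (T AND T).
(b) ≤ 25 employees — fails.
So (3) is satisfied (T OR F).
Overall: T AND T AND T → true.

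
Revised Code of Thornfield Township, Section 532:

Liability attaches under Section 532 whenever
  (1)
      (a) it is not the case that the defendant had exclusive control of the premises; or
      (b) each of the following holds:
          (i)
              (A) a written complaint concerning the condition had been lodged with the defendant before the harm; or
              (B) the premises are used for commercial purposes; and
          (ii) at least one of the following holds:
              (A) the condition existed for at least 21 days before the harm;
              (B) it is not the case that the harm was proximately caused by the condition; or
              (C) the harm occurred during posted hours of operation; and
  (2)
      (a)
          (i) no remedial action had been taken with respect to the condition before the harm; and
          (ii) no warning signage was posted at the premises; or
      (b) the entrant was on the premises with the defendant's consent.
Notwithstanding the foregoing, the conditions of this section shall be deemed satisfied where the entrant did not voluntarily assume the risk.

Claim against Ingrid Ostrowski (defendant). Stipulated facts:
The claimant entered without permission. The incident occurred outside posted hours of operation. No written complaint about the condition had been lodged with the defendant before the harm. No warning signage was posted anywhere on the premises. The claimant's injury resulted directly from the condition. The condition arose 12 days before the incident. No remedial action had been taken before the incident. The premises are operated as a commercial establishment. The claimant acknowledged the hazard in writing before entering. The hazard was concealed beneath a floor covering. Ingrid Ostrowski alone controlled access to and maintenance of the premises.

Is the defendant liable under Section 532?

(a) not (exclusive control) — not met.
(A) complaint lodged — not satisfied.
(B) commercial use — satisfied.
(i): F OR T → true.
(A) condition ≥21 days old — fails.
(B) not (proximate cause) — fails.
(C) during posted hours — fails.
(ii) = F OR F OR F = false.
So (b) is not satisfied (T AND F).
So (1) is not satisfied (F OR F).
(i) no remedial action — met.
(ii) no signage posted — holds.
So (a) is satisfied (T AND T).
(b) consent to enter — not satisfied.
(2): T OR F → true.
So Overall is not satisfied (F AND T).
Exception (no assumed risk) — not satisfied.
Result: main false OR exception false → false.

No — not liable.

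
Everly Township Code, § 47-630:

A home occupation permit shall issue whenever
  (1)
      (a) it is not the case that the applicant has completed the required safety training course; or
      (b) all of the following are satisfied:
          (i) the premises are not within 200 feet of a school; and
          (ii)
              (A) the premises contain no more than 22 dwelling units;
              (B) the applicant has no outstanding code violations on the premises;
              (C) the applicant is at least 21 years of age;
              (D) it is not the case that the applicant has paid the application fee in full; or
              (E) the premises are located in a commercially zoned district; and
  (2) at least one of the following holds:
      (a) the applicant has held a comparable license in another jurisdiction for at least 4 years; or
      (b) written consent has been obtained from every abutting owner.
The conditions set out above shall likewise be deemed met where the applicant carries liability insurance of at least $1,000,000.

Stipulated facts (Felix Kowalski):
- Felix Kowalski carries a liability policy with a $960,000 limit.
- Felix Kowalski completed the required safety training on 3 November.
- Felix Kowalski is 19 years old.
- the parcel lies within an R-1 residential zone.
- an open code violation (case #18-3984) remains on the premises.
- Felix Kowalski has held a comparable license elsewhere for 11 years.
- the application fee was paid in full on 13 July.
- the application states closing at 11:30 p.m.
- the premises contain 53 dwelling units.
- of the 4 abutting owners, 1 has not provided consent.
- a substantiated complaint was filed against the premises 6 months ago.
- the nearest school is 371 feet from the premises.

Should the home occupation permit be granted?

(a) not (safety training) — not met.
(i) ≥200 ft from school — holds.
(A) ≤ 22 units — fails.
(B) no code violations — fails.
(C) age ≥ 21 — fails.
(D) not (fee paid) — fails.
(E) commercially zoned — fails.
(ii) = F OR F OR F OR F OR F = false.
(b): T AND F → false.
(1): F OR F → false.
(a) prior license ≥ 4 yr — holds.
(b) all abutters consent — not satisfied.
So (2) is satisfied (T OR F).
So Overall is not satisfied (F AND T).
Exception (insurance ≥ $1,000,000) — not satisfied.
Result: main false OR exception false → false.

No — denied.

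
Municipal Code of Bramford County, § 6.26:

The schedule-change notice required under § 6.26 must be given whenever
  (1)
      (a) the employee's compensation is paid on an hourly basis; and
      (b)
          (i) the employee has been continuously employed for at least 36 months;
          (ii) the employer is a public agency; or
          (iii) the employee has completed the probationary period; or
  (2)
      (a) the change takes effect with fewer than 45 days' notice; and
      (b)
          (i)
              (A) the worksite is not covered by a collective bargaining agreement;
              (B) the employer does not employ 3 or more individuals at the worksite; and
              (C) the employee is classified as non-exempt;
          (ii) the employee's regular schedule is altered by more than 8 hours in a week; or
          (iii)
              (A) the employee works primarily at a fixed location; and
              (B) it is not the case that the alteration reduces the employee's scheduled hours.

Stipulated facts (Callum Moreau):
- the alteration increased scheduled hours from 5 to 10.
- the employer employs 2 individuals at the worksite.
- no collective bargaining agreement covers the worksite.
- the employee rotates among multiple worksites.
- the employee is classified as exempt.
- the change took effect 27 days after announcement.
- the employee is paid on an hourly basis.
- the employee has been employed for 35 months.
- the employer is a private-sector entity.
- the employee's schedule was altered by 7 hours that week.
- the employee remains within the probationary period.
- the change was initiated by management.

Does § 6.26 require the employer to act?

(a) hourly-paid — holds.
(i) tenure ≥ 36 mo. — fails.
(ii) public agency — fails.
(iii) past probation — not satisfied.
(b): F OR F OR F → false.
So (1) is not satisfied (T AND F).
(a) < 45 days' notice — satisfied.
(A) no CBA — holds.
(B) not (≥ 3 at site) — satisfied.
(C) non-exempt — fails.
So (i) is not satisfied (T AND T AND F).
(ii) schedule shift > 8h — not met.
(A) fixed location — not satisfied.
(B) not (hours reduced) — holds.
(iii): F AND T → false.
So (b) is not satisfied (F OR F OR F).
(2) = T AND F = false.
Overall: F OR F → false.

No — not required.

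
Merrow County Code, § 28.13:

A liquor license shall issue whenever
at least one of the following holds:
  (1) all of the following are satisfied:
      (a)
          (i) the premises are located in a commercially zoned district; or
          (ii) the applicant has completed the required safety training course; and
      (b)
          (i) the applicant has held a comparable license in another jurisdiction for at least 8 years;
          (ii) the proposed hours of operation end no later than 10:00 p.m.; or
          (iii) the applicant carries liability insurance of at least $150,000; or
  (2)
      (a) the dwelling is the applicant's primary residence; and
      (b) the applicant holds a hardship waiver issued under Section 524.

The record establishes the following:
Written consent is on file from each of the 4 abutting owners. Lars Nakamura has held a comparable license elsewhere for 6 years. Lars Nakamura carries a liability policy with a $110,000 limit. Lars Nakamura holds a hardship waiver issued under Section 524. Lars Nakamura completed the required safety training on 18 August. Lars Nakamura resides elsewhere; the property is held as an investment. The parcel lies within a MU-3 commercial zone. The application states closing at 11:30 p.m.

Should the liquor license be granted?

(i) commercially zoned — met.
(ii) safety training — satisfied.
So (a) is satisfied (T OR T).
(i) prior license ≥ 8 yr — not satisfied.
(ii) closes by 10 p.m. — not satisfied.
(iii) insurance ≥ $150,000 — fails.
So (b) is not satisfied (F OR F OR F).
So (1) is not satisfied (T AND F).
(a) primary residence — not met.
(b) hardship waiver — met.
(2): F AND T → false.
Overall: F OR F → false.

No — denied.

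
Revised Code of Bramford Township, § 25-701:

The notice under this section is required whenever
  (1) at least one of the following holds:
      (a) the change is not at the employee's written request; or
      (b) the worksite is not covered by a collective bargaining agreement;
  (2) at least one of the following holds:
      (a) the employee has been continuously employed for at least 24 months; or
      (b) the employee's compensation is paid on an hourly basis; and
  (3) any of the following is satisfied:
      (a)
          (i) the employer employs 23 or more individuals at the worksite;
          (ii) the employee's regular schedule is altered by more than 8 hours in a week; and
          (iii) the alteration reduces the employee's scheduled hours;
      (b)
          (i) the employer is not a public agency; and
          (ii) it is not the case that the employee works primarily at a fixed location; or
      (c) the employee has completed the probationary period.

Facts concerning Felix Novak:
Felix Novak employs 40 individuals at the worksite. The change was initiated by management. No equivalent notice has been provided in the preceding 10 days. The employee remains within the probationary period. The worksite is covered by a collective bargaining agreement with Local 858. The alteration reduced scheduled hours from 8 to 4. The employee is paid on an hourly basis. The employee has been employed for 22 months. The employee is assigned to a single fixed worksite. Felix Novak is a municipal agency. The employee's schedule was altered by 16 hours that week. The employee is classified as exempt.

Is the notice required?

Yes — required.

(a) not employee-requested — holds.
(b) no CBA — not satisfied.
(1) = T OR F = true.
(a) tenure ≥ 24 mo. — fails.
(b) hourly-paid — holds.
(2) = F OR T = true.
(i) ≥ 23 at site — met.
(ii) schedule shift > 8h — holds.
(iii) hours reduced — met.
(a): T AND T AND T → true.
(i) not (public agency) — not met.
(ii) not (fixed location) — not met.
(b): F AND F → false.
(c) past probation — fails.
So (3) is satisfied (T OR F OR F).
So Overall is satisfied (T AND T AND T).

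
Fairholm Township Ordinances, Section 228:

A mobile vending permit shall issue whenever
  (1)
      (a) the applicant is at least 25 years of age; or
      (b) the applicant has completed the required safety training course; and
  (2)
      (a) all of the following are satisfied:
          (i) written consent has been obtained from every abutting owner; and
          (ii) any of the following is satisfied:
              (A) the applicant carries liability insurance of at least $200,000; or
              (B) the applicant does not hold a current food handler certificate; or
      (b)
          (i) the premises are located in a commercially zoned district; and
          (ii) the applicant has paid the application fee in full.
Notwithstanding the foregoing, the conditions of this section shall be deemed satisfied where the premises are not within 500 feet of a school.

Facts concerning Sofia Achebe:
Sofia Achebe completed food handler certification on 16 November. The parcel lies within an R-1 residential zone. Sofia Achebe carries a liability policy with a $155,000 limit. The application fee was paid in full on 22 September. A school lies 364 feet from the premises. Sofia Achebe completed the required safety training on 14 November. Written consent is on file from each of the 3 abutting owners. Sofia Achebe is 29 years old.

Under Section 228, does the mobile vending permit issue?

No — denied.

(a) age ≥ 25 — met.
(b) safety training — met.
So (1) is satisfied (T OR T).
(i) all abutters consent — satisfied.
(A) insurance ≥ $200,000 — fails.
(B) not (food handler cert.) — fails.
So (ii) is not satisfied (F OR F).
(a) = T AND F = false.
(i) commercially zoned — not satisfied.
(ii) fee paid — met.
(b) = F AND T = false.
So (2) is not satisfied (F OR F).
Overall = T AND F = false.
Exception (≥500 ft from school) — not satisfied.
Result: main false OR exception false → false.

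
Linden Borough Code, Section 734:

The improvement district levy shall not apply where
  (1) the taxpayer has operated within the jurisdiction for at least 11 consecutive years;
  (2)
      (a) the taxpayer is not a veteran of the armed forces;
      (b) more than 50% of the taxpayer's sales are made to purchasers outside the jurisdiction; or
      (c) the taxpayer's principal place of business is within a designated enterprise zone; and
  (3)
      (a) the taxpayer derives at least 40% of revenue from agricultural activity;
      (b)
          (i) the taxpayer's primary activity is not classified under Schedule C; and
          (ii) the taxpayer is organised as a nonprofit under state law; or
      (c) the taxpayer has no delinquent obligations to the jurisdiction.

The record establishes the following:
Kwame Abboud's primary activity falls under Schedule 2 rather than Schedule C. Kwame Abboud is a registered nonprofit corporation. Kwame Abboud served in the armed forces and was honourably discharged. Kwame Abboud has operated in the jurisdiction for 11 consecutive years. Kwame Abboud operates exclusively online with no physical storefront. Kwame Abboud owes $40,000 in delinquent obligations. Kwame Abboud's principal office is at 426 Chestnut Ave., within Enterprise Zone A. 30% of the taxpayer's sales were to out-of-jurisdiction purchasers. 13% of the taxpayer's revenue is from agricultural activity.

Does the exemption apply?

(1) ≥ 11 yrs in jurisdiction — met.
(a) not (veteran) — fails.
(b) >50% out-of-jur. sales — fails.
(c) in enterprise zone — satisfied.
(2): F OR F OR T → true.
(a) ≥40% agricultural — not satisfied.
(i) not (Schedule C activity) — satisfied.
(ii) nonprofit — holds.
(b) = T AND T = true.
(c) no delinquency — fails.
(3) = F OR T OR F = true.
Overall: T AND T AND T → true.

Yes — exempt.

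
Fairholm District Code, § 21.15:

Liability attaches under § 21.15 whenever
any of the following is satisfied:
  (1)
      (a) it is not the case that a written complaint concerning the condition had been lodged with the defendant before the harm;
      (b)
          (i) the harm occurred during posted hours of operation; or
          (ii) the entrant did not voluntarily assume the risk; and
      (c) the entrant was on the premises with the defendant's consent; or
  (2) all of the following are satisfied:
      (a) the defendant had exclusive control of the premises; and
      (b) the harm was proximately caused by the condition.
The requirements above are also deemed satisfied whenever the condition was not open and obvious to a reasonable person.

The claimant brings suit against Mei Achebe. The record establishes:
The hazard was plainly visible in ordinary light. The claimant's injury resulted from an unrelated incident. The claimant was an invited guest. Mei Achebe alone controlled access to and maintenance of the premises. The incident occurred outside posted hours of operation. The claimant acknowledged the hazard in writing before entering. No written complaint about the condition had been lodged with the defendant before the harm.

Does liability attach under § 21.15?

(a) not (complaint lodged) — satisfied.
(i) during posted hours — not met.
(ii) no assumed risk — not satisfied.
So (b) is not satisfied (F OR F).
(c) consent to enter — satisfied.
(1): T AND F AND T → false.
(a) exclusive control — met.
(b) proximate cause — not met.
(2): T AND F → false.
Overall = F OR F = false.
Exception (not open/obvious) — not satisfied.
Result: main false OR exception false → false.

No — not liable.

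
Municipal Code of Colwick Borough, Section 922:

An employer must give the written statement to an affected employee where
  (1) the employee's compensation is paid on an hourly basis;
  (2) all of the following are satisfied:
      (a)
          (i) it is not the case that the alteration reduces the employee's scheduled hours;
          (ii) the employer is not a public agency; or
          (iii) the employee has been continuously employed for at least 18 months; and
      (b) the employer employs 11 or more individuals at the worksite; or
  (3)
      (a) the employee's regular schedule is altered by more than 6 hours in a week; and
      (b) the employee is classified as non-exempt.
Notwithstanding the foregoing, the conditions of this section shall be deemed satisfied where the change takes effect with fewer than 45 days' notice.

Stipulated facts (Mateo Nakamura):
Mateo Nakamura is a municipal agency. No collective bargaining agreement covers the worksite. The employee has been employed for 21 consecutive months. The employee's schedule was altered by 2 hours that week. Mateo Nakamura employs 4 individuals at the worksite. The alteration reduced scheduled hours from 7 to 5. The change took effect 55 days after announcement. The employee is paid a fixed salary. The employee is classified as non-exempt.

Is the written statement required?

(1) hourly-paid — fails.
(i) not (hours reduced) — not satisfied.
(ii) not (public agency) — not satisfied.
(iii) tenure ≥ 18 mo. — holds.
(a): F OR F OR T → true.
(b) ≥ 11 at site — not satisfied.
So (2) is not satisfied (T AND F).
(a) schedule shift > 6h — fails.
(b) non-exempt — holds.
So (3) is not satisfied (F AND T).
Overall = F OR F OR F = false.
Exception (< 45 days' notice) — not satisfied.
Result: main false OR exception false → false.

No — not required.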